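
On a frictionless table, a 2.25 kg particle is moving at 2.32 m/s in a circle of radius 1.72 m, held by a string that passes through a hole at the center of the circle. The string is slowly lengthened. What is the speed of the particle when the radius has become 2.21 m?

The only horizontal force on the mass is along the cord (radial), so it exerts no torque about the hole and angular momentum m v r is conserved.
v₂ = v₁ r₁ / r₂ = (2.32)(1.72) / (2.21) = 1.806 m/s.

v₂ ≈ 1.81 m/s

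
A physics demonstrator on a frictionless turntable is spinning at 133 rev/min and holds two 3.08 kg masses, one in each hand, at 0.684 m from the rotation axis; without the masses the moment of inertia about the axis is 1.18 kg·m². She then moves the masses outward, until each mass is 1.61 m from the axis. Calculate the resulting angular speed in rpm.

ω₂ ≈ 31.5 rpm

No external torque acts about the spin axis, so angular momentum is conserved.
I₁ = 1.18 + 2(3.08)(0.684)² = 4.062 kg·m²; I₂ = 1.18 + 2(3.08)(1.61)² = 17.15 kg·m².
ω₂ = I₁ω₁ / I₂ = (4.062)(133 rpm) / (17.15) = 31.51 rpm.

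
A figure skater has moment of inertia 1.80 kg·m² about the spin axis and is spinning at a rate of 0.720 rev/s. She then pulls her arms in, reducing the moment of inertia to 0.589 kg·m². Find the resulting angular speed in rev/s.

Angular momentum about the spin axis is conserved since the torque about it is zero.
ω₂ = I₁ω₁ / I₂ = (1.800)(0.720 rev/s) / (0.5890) = 2.200 rev/s.

ω₂ ≈ 2.20 rev/s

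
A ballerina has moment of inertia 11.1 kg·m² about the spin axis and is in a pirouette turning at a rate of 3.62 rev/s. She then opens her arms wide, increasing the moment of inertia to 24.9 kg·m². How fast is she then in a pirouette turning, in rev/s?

No external torque acts about the spin axis, so angular momentum is conserved.
ω₂ = I₁ω₁ / I₂ = (11.10)(3.62 rev/s) / (24.90) = 1.614 rev/s.

ω₂ ≈ 1.61 rev/s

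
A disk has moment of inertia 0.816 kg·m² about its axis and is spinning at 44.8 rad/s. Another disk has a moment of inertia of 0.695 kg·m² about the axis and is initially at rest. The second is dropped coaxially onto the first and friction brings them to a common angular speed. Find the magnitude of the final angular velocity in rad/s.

No external torque acts about the common axis, so total angular momentum is conserved.
Taking A's sense as positive: L = (0.8160)(44.8) = 36.56 kg·m²·rad/s.
Combined I = 0.8160 + 0.6950 = 1.511 kg·m².
ω_f = L / I = 36.56 / 1.511 = 24.19 rad/s.

|ω_f| ≈ 24.2 rad/s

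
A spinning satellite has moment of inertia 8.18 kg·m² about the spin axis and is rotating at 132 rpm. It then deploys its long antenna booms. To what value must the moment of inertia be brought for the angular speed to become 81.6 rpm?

With no external torque about the axis, L is conserved: I₁ω₁ = I₂ω₂.
I₂ = I₁ω₁ / ω₂ = (8.18)(132) / (81.6) = 13.23 kg·m².

I₂ ≈ 13.2 kg·m²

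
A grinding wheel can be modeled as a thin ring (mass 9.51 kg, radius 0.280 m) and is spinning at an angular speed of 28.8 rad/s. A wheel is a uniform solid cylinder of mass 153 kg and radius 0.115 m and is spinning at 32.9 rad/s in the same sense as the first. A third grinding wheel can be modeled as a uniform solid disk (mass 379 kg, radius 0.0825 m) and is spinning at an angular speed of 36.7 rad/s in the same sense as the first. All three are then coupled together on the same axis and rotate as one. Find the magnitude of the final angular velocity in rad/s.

|ω_f| ≈ 33.5 rad/s

The coupling torques are internal; angular momentum about the shared axis is conserved.
Moments of inertia: I_A = (9.51)(0.280)² = 0.7456 kg·m²; I_B = ½(153)(0.115)² = 1.012 kg·m²; I_C = ½(379)(0.0825)² = 1.290 kg·m².
Taking A's sense as positive: L = (0.7456)(28.8) + (1.012)(32.9) + (1.290)(36.7) = 102.1 kg·m²·rad/s.
Combined I = 0.7456 + 1.012 + 1.290 = 3.047 kg·m².
ω_f = L / I = 102.1 / 3.047 = 33.51 rad/s.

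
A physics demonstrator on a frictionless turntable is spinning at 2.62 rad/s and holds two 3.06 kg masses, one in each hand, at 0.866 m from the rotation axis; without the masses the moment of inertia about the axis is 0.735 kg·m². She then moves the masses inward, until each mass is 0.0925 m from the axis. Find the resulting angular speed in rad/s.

ω₂ ≈ 17.7 rad/s

No external torque acts about the spin axis, so angular momentum is conserved.
I₁ = 0.735 + 2(3.06)(0.866)² = 5.325 kg·m²; I₂ = 0.735 + 2(3.06)(0.0925)² = 0.7874 kg·m².
ω₂ = I₁ω₁ / I₂ = (5.325)(2.62 rad/s) / (0.7874) = 17.72 rad/s.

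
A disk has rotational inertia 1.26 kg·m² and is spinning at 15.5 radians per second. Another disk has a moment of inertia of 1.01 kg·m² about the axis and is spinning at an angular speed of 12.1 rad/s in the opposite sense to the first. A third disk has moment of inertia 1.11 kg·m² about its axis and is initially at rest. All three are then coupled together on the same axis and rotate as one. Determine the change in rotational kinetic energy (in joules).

ΔKE ≈ -217 J

The coupling torques are internal; angular momentum about the shared axis is conserved.
Taking A's sense as positive: L = (1.260)(15.5) − (1.010)(12.1) = 7.309 kg·m²·rad/s.
Combined I = 1.260 + 1.010 + 1.110 = 3.380 kg·m².
ω_f = L / I = 7.309 / 3.380 = 2.162 rad/s.
KE_i = ½ΣIω² = 225.3 J; KE_f = ½(3.380)(2.162)² = 7.903 J.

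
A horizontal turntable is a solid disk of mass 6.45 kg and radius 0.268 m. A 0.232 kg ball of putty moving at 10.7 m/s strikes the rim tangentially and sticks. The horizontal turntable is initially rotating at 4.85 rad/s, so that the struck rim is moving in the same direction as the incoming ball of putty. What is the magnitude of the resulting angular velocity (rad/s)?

|ω_f| ≈ 7.20 rad/s

The axle reaction passes through the axle and exerts no torque about it; angular momentum about the axle is conserved through the impact.
I_p = ½(6.45)(0.268)² = 0.2316 kg·m². Taking the sense of the ball of putty's angular momentum as positive, L_{ball} = m v R = (0.232)(10.7)(0.268) = 0.6653 kg·m²/s.
L_i = +I_p ω_p + m v R = +(0.2316)(4.85) + 0.6653 = 1.789 kg·m²/s.
After sticking, I_f = I_p + m R² = 0.2316 + (0.232)(0.268)² = 0.2483 kg·m².
ω_f = L_i / I_f = 1.789 / 0.2483 = 7.204 rad/s.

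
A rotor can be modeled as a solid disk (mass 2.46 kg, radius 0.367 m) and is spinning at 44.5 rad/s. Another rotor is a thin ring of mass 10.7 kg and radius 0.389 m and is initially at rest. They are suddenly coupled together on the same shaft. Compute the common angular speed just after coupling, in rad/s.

The coupling torques are internal; angular momentum about the shared axis is conserved.
Moments of inertia: I_A = ½(2.46)(0.367)² = 0.1657 kg·m²; I_B = (10.7)(0.389)² = 1.619 kg·m².
Taking A's sense as positive: L = (0.1657)(44.5) = 7.372 kg·m²·rad/s.
Combined I = 0.1657 + 1.619 = 1.785 kg·m².
ω_f = L / I = 7.372 / 1.785 = 4.131 rad/s.

|ω_f| ≈ 4.13 rad/s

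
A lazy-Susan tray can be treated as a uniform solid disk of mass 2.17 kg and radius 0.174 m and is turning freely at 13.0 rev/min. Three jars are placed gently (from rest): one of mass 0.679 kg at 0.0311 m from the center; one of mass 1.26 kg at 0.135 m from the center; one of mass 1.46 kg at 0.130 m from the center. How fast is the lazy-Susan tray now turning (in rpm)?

ω_f ≈ 5.26 rpm

No external torque acts about the center; L_before = L_after.
I_p = ½(2.17)(0.174)² = 0.03285 kg·m².
Added inertia Σmr² = (0.679)(0.0311)² + (1.26)(0.135)² + (1.46)(0.130)² = 0.04829 kg·m²; I_f = 0.03285 + 0.04829 = 0.08114 kg·m².
ω_f = I_p ω_i / I_f = (0.03285)(13.0) / 0.08114 = 5.263 rpm.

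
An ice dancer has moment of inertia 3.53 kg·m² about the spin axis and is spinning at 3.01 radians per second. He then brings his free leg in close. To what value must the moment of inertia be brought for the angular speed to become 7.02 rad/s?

I₂ ≈ 1.51 kg·m²

Angular momentum about the spin axis is conserved since the torque about it is zero.
I₂ = I₁ω₁ / ω₂ = (3.53)(3.01) / (7.02) = 1.514 kg·m².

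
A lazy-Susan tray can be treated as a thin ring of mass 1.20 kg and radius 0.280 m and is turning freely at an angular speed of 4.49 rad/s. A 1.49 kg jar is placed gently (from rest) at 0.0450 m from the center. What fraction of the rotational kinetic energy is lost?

fraction ≈ 0.0311

No external torque acts about the center; L_before = L_after.
I_p = (1.20)(0.280)² = 0.09408 kg·m².
Added inertia Σmr² = (1.49)(0.0450)² = 0.003017 kg·m²; I_f = 0.09408 + 0.003017 = 0.09710 kg·m².
ω_f = I_p ω_i / I_f = (0.09408)(4.49) / 0.09710 = 4.350 rad/s.
KE_i = ½(0.09408)(4.490 rad/s)² = 0.9483 J; KE_f = ½(0.09710)(4.350)² = 0.9189 J.
Fraction lost = 0.03107.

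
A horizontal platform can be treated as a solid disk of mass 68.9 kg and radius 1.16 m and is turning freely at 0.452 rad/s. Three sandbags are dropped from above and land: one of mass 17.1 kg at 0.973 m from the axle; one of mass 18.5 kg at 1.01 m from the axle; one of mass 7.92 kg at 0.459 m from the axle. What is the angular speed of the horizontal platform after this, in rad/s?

ω_f ≈ 0.252 rad/s

No external torque acts about the axle; L_before = L_after.
I_p = ½(68.9)(1.16)² = 46.36 kg·m².
Added inertia Σmr² = (17.1)(0.973)² + (18.5)(1.01)² + (7.92)(0.459)² = 36.73 kg·m²; I_f = 46.36 + 36.73 = 83.09 kg·m².
ω_f = I_p ω_i / I_f = (46.36)(0.452) / 83.09 = 0.2522 rad/s.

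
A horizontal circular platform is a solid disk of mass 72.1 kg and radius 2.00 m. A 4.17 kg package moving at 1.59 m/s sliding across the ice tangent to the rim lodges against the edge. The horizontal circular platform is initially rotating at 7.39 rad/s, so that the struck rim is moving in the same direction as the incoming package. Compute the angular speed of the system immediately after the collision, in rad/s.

About the central axle the impulsive forces during the collision are internal, so angular momentum about that axis is conserved.
I_p = ½(72.1)(2.00)² = 144.2 kg·m². Taking the sense of the package's angular momentum as positive, L_{package} = m v R = (4.17)(1.59)(2.00) = 13.26 kg·m²/s.
L_i = +I_p ω_p + m v R = +(144.2)(7.39) + 13.26 = 1079 kg·m²/s.
After sticking, I_f = I_p + m R² = 144.2 + (4.17)(2.00)² = 160.9 kg·m².
ω_f = L_i / I_f = 1079 / 160.9 = 6.706 rad/s.

|ω_f| ≈ 6.71 rad/s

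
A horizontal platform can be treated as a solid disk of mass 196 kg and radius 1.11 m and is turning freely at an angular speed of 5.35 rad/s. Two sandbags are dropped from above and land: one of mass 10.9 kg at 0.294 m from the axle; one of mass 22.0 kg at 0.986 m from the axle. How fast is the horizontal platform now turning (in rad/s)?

ω_f ≈ 4.52 rad/s

The added mass arrives with no angular momentum about the axle, and any external torque about the axle is negligible, so the system's angular momentum is conserved.
I_p = ½(196)(1.11)² = 120.7 kg·m².
Added inertia Σmr² = (10.9)(0.294)² + (22.0)(0.986)² = 22.33 kg·m²; I_f = 120.7 + 22.33 = 143.1 kg·m².
ω_f = I_p ω_i / I_f = (120.7)(5.35) / 143.1 = 4.515 rad/s.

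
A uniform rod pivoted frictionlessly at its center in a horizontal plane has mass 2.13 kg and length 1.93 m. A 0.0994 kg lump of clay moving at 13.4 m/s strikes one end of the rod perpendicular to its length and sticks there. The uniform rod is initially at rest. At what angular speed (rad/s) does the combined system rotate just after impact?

The axle reaction passes through the pivot and exerts no torque about it; angular momentum about the pivot is conserved through the impact.
I_p = (1/12)(2.13)(1.93)² = 0.6612 kg·m². Taking the sense of the lump of clay's angular momentum as positive, L_{lump} = m v R = (0.0994)(13.4)(1.93/2) = 1.285 kg·m²/s.
L_i = 0 + 1.285 = 1.285 kg·m²/s.
After sticking, I_f = I_p + m R² = 0.6612 + (0.0994)(1.93/2)² = 0.7537 kg·m².
ω_f = L_i / I_f = 1.285 / 0.7537 = 1.705 rad/s.

|ω_f| ≈ 1.71 rad/s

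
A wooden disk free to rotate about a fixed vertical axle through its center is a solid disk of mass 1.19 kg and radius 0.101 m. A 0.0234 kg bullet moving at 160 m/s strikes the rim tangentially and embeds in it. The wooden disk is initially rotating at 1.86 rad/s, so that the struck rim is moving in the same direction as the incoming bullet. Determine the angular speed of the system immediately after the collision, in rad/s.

About the axle the impulsive forces during the collision are internal, so angular momentum about that axis is conserved.
I_p = ½(1.19)(0.101)² = 0.006070 kg·m². Taking the sense of the bullet's angular momentum as positive, L_{bullet} = m v R = (0.0234)(160)(0.101) = 0.3781 kg·m²/s.
L_i = +I_p ω_p + m v R = +(0.006070)(1.86) + 0.3781 = 0.3894 kg·m²/s.
After sticking, I_f = I_p + m R² = 0.006070 + (0.0234)(0.101)² = 0.006308 kg·m².
ω_f = L_i / I_f = 0.3894 / 0.006308 = 61.73 rad/s.

|ω_f| ≈ 61.7 rad/s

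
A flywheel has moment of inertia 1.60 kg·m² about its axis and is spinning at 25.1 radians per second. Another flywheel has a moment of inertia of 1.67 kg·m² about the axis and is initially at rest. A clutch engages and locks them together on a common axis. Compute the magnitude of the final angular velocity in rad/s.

|ω_f| ≈ 12.3 rad/s

No external torque acts about the common axis, so total angular momentum is conserved.
Taking A's sense as positive: L = (1.600)(25.1) = 40.16 kg·m²·rad/s.
Combined I = 1.600 + 1.670 = 3.270 kg·m².
ω_f = L / I = 40.16 / 3.270 = 12.28 rad/s.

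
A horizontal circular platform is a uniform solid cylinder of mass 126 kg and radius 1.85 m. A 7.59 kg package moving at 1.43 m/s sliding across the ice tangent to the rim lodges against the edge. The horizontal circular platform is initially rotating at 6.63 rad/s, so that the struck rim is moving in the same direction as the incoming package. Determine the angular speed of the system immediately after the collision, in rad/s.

The axle reaction passes through the central axle and exerts no torque about it; angular momentum about the central axle is conserved through the impact.
I_p = ½(126)(1.85)² = 215.6 kg·m². Taking the sense of the package's angular momentum as positive, L_{package} = m v R = (7.59)(1.43)(1.85) = 20.08 kg·m²/s.
L_i = +I_p ω_p + m v R = +(215.6)(6.63) + 20.08 = 1450 kg·m²/s.
After sticking, I_f = I_p + m R² = 215.6 + (7.59)(1.85)² = 241.6 kg·m².
ω_f = L_i / I_f = 1450 / 241.6 = 6.000 rad/s.

|ω_f| ≈ 6.00 rad/s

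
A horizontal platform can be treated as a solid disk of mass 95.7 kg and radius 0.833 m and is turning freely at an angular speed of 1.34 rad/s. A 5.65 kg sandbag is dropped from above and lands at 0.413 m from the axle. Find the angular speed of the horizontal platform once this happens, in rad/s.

The added mass arrives with no angular momentum about the axle, and any external torque about the axle is negligible, so the system's angular momentum is conserved.
I_p = ½(95.7)(0.833)² = 33.20 kg·m².
Added inertia Σmr² = (5.65)(0.413)² = 0.9637 kg·m²; I_f = 33.20 + 0.9637 = 34.17 kg·m².
ω_f = I_p ω_i / I_f = (33.20)(1.34) / 34.17 = 1.302 rad/s.

ω_f ≈ 1.30 rad/s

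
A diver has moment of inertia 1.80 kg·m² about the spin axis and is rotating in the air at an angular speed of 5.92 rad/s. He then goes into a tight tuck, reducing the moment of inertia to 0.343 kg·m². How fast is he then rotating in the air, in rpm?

With no external torque about the axis, L is conserved: I₁ω₁ = I₂ω₂.
ω₂ = I₁ω₁ / I₂ = (1.800)(5.92 rad/s) / (0.3430) = 31.07 rad/s = 296.7 rpm.

ω₂ ≈ 297 rpm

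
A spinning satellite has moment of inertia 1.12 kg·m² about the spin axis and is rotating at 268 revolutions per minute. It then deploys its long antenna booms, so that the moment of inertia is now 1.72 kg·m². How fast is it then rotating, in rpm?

ω₂ ≈ 175 rpm

No external torque acts about the spin axis, so angular momentum is conserved.
ω₂ = I₁ω₁ / I₂ = (1.120)(268 rpm) / (1.720) = 174.5 rpm.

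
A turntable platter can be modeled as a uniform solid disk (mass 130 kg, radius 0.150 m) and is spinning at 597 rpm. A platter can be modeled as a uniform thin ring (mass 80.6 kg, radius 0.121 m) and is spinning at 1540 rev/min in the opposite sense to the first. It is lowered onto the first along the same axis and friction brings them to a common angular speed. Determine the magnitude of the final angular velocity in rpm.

No external torque acts about the common axis, so total angular momentum is conserved.
Moments of inertia: I_A = ½(130)(0.150)² = 1.462 kg·m²; I_B = (80.6)(0.121)² = 1.180 kg·m².
Taking A's sense as positive: L = (1.462)(597) − (1.180)(1540) = -944.2 kg·m²·rpm.
Combined I = 1.462 + 1.180 = 2.643 kg·m².
ω_f = L / I = -944.2 / 2.643 = -357.3 rpm.

|ω_f| ≈ 357 rpm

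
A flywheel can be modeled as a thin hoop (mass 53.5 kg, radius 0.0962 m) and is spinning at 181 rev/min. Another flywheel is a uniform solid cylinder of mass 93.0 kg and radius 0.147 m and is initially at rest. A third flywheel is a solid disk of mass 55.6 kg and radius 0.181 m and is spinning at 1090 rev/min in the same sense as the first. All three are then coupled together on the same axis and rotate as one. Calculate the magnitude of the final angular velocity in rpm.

|ω_f| ≈ 449 rpm

No external torque acts about the common axis, so total angular momentum is conserved.
Moments of inertia: I_A = (53.5)(0.0962)² = 0.4951 kg·m²; I_B = ½(93.0)(0.147)² = 1.005 kg·m²; I_C = ½(55.6)(0.181)² = 0.9108 kg·m².
Taking A's sense as positive: L = (0.4951)(181) + (0.9108)(1090) = 1082 kg·m²·rpm.
Combined I = 0.4951 + 1.005 + 0.9108 = 2.411 kg·m².
ω_f = L / I = 1082 / 2.411 = 449.0 rpm.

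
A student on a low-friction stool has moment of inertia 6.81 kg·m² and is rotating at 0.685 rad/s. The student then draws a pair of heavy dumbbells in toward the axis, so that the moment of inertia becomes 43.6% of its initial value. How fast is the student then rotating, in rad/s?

ω₂ ≈ 1.57 rad/s

No external torque acts about the spin axis, so angular momentum is conserved.
I₂ = 0.436 × 6.81 = 2.969 kg·m².
ω₂ = I₁ω₁ / I₂ = (6.810)(0.685 rad/s) / (2.969) = 1.571 rad/s.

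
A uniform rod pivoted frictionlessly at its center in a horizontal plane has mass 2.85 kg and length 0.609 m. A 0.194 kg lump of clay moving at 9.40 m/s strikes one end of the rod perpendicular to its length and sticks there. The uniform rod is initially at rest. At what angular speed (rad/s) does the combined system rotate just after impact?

The axle reaction passes through the pivot and exerts no torque about it; angular momentum about the pivot is conserved through the impact.
I_p = (1/12)(2.85)(0.609)² = 0.08808 kg·m². Taking the sense of the lump of clay's angular momentum as positive, L_{lump} = m v R = (0.194)(9.40)(0.609/2) = 0.5553 kg·m²/s.
L_i = 0 + 0.5553 = 0.5553 kg·m²/s.
After sticking, I_f = I_p + m R² = 0.08808 + (0.194)(0.609/2)² = 0.1061 kg·m².
ω_f = L_i / I_f = 0.5553 / 0.1061 = 5.235 rad/s.

|ω_f| ≈ 5.23 rad/s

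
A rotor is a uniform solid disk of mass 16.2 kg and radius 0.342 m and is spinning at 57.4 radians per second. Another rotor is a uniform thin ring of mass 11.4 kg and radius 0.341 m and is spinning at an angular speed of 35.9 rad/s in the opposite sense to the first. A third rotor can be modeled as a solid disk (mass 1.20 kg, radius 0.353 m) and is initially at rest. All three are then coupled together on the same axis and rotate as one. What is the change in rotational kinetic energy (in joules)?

ΔKE ≈ -2410 J

No external torque acts about the common axis, so total angular momentum is conserved.
Moments of inertia: I_A = ½(16.2)(0.342)² = 0.9474 kg·m²; I_B = (11.4)(0.341)² = 1.326 kg·m²; I_C = ½(1.20)(0.353)² = 0.07477 kg·m².
Taking A's sense as positive: L = (0.9474)(57.4) − (1.326)(35.9) = 6.792 kg·m²·rad/s.
Combined I = 0.9474 + 1.326 + 0.07477 = 2.348 kg·m².
ω_f = L / I = 6.792 / 2.348 = 2.893 rad/s.
KE_i = ½ΣIω² = 2415 J; KE_f = ½(2.348)(2.893)² = 9.825 J.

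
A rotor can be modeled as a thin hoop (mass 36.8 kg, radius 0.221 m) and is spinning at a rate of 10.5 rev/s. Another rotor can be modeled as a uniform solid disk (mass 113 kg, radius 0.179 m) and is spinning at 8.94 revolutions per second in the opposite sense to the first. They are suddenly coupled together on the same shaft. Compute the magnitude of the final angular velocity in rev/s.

The coupling torques are internal; angular momentum about the shared axis is conserved.
Moments of inertia: I_A = (36.8)(0.221)² = 1.797 kg·m²; I_B = ½(113)(0.179)² = 1.810 kg·m².
Taking A's sense as positive: L = (1.797)(10.5) − (1.810)(8.94) = 2.688 kg·m²·rev/s.
Combined I = 1.797 + 1.810 = 3.608 kg·m².
ω_f = L / I = 2.688 / 3.608 = 0.7451 rev/s.

|ω_f| ≈ 0.745 rev/s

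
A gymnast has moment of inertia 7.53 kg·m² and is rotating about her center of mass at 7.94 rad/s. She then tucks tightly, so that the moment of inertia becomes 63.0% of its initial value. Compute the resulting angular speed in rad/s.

ω₂ ≈ 12.6 rad/s

Angular momentum about the spin axis is conserved since the torque about it is zero.
I₂ = 0.630 × 7.53 = 4.744 kg·m².
ω₂ = I₁ω₁ / I₂ = (7.530)(7.94 rad/s) / (4.744) = 12.60 rad/s.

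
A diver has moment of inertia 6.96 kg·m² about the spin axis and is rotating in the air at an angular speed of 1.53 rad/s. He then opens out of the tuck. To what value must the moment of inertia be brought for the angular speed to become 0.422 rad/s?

I₂ ≈ 25.2 kg·m²

Angular momentum about the spin axis is conserved since the torque about it is zero.
I₂ = I₁ω₁ / ω₂ = (6.96)(1.53) / (0.422) = 25.23 kg·m².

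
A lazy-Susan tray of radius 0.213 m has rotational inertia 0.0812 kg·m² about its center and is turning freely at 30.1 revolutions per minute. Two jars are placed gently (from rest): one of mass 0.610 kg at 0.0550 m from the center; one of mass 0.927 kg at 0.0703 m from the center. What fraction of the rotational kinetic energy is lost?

The added mass arrives with no angular momentum about the center, and any external torque about the center is negligible, so the system's angular momentum is conserved.
Added inertia Σmr² = (0.610)(0.0550)² + (0.927)(0.0703)² = 0.006427 kg·m²; I_f = 0.08120 + 0.006427 = 0.08763 kg·m².
ω_f = I_p ω_i / I_f = (0.08120)(30.1) / 0.08763 = 27.89 rpm.
KE_i = ½(0.08120)(3.152 rad/s)² = 0.4034 J; KE_f = ½(0.08763)(2.921)² = 0.3738 J.
Fraction lost = 0.07334.

fraction ≈ 0.0733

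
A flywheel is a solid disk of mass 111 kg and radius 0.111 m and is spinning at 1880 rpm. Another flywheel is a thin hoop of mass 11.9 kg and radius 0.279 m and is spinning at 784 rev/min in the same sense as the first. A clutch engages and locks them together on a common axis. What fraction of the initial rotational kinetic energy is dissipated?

The coupling torques are internal; angular momentum about the shared axis is conserved.
Moments of inertia: I_A = ½(111)(0.111)² = 0.6838 kg·m²; I_B = (11.9)(0.279)² = 0.9263 kg·m².
Taking A's sense as positive: L = (0.6838)(1880) + (0.9263)(784) = 2012 kg·m²·rpm.
Combined I = 0.6838 + 0.9263 = 1.610 kg·m².
ω_f = L / I = 2012 / 1.610 = 1249 rpm.
KE_i = ½ΣIω² = 16370 J; KE_f = ½(1.610)(130.8)² = 13780 J.
Fraction dissipated = (KE_i − KE_f)/KE_i = 0.1582.

fraction ≈ 0.158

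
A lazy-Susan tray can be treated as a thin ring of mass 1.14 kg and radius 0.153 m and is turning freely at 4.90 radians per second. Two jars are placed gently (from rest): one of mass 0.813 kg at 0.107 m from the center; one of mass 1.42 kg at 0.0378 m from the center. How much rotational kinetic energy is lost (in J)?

No external torque acts about the center; L_before = L_after.
I_p = (1.14)(0.153)² = 0.02669 kg·m².
Added inertia Σmr² = (0.813)(0.107)² + (1.42)(0.0378)² = 0.01134 kg·m²; I_f = 0.02669 + 0.01134 = 0.03802 kg·m².
ω_f = I_p ω_i / I_f = (0.02669)(4.90) / 0.03802 = 3.439 rad/s.
KE_i = ½(0.02669)(4.900 rad/s)² = 0.3204 J; KE_f = ½(0.03802)(3.439)² = 0.2248 J.

energy lost ≈ 0.0955 J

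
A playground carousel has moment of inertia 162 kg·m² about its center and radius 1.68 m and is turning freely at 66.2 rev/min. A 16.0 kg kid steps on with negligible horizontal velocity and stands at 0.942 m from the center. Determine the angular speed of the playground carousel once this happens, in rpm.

The added mass arrives with no angular momentum about the center, and any external torque about the center is negligible, so the system's angular momentum is conserved.
Added inertia Σmr² = (16.0)(0.942)² = 14.20 kg·m²; I_f = 162.0 + 14.20 = 176.2 kg·m².
ω_f = I_p ω_i / I_f = (162.0)(66.2) / 176.2 = 60.87 rpm.

ω_f ≈ 60.9 rpm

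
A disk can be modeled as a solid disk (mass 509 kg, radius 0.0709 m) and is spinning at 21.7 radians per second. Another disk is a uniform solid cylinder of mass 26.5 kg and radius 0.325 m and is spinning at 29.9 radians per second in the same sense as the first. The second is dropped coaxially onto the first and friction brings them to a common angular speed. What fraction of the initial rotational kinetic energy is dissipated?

No external torque acts about the common axis, so total angular momentum is conserved.
Moments of inertia: I_A = ½(509)(0.0709)² = 1.279 kg·m²; I_B = ½(26.5)(0.325)² = 1.400 kg·m².
Taking A's sense as positive: L = (1.279)(21.7) + (1.400)(29.9) = 69.61 kg·m²·rad/s.
Combined I = 1.279 + 1.400 = 2.679 kg·m².
ω_f = L / I = 69.61 / 2.679 = 25.98 rad/s.
KE_i = ½ΣIω² = 926.8 J; KE_f = ½(2.679)(25.98)² = 904.3 J.
Fraction dissipated = (KE_i − KE_f)/KE_i = 0.02424.

fraction ≈ 0.0242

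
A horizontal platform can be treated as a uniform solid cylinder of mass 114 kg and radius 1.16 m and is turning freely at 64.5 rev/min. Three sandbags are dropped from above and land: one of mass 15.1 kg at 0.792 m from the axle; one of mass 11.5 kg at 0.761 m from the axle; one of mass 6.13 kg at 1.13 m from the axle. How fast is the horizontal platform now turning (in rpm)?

ω_f ≈ 49.1 rpm

The added mass arrives with no angular momentum about the axle, and any external torque about the axle is negligible, so the system's angular momentum is conserved.
I_p = ½(114)(1.16)² = 76.70 kg·m².
Added inertia Σmr² = (15.1)(0.792)² + (11.5)(0.761)² + (6.13)(1.13)² = 23.96 kg·m²; I_f = 76.70 + 23.96 = 100.7 kg·m².
ω_f = I_p ω_i / I_f = (76.70)(64.5) / 100.7 = 49.15 rpm.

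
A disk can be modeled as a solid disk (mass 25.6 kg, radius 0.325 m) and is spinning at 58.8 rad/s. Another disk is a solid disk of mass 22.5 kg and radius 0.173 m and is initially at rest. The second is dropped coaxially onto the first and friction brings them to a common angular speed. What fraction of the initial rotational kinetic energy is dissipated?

The coupling torques are internal; angular momentum about the shared axis is conserved.
Moments of inertia: I_A = ½(25.6)(0.325)² = 1.352 kg·m²; I_B = ½(22.5)(0.173)² = 0.3367 kg·m².
Taking A's sense as positive: L = (1.352)(58.8) = 79.50 kg·m²·rad/s.
Combined I = 1.352 + 0.3367 = 1.689 kg·m².
ω_f = L / I = 79.50 / 1.689 = 47.08 rad/s.
KE_i = ½ΣIω² = 2337 J; KE_f = ½(1.689)(47.08)² = 1871 J.
Fraction dissipated = (KE_i − KE_f)/KE_i = 0.1994.

fraction ≈ 0.199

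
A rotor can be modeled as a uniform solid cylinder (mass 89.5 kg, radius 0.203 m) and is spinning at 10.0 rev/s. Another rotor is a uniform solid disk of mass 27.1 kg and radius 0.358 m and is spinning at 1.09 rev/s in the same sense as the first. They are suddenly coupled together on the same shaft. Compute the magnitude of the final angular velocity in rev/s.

|ω_f| ≈ 5.68 rev/s

No external torque acts about the common axis, so total angular momentum is conserved.
Moments of inertia: I_A = ½(89.5)(0.203)² = 1.844 kg·m²; I_B = ½(27.1)(0.358)² = 1.737 kg·m².
Taking A's sense as positive: L = (1.844)(10.0) + (1.737)(1.09) = 20.33 kg·m²·rev/s.
Combined I = 1.844 + 1.737 = 3.581 kg·m².
ω_f = L / I = 20.33 / 3.581 = 5.679 rev/s.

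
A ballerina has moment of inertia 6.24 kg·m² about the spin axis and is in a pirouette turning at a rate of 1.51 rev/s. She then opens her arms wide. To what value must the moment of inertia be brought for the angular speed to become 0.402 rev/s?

Angular momentum about the spin axis is conserved since the torque about it is zero.
I₂ = I₁ω₁ / ω₂ = (6.24)(1.51) / (0.402) = 23.44 kg·m².

I₂ ≈ 23.4 kg·m²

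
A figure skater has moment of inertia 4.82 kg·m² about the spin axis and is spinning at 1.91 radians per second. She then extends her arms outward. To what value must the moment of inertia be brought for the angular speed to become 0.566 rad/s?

I₂ ≈ 16.3 kg·m²

No external torque acts about the spin axis, so angular momentum is conserved.
I₂ = I₁ω₁ / ω₂ = (4.82)(1.91) / (0.566) = 16.27 kg·m².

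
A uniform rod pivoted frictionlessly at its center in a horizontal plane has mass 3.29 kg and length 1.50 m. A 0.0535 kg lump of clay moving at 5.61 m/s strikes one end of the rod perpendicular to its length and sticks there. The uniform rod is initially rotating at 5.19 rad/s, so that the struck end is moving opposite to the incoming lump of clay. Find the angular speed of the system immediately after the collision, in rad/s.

The axle reaction passes through the pivot and exerts no torque about it; angular momentum about the pivot is conserved through the impact.
I_p = (1/12)(3.29)(1.50)² = 0.6169 kg·m². Taking the sense of the lump of clay's angular momentum as positive, L_{lump} = m v R = (0.0535)(5.61)(1.50/2) = 0.2251 kg·m²/s.
L_i = −I_p ω_p + m v R = −(0.6169)(5.19) + 0.2251 = -2.976 kg·m²/s.
After sticking, I_f = I_p + m R² = 0.6169 + (0.0535)(1.50/2)² = 0.6470 kg·m².
ω_f = L_i / I_f = -2.976 / 0.6470 = -4.601 rad/s.

|ω_f| ≈ 4.60 rad/s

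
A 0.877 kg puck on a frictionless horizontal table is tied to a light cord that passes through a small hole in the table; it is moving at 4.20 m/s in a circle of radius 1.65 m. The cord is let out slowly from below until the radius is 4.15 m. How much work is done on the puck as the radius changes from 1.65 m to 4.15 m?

Central (radial) force ⇒ zero torque about the center ⇒ m v r is constant.
v₂ = v₁ r₁ / r₂ = (4.20)(1.65) / (4.15) = 1.670 m/s.
W = ΔKE = ½m(v₂² − v₁²) = -6.512 J.

W ≈ -6.51 J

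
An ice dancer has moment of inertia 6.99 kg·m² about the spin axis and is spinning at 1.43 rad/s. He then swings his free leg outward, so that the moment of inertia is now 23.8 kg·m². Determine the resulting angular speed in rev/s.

ω₂ ≈ 0.0668 rev/s

Angular momentum about the spin axis is conserved since the torque about it is zero.
ω₂ = I₁ω₁ / I₂ = (6.990)(1.43 rad/s) / (23.80) = 0.4200 rad/s = 0.06684 rev/s.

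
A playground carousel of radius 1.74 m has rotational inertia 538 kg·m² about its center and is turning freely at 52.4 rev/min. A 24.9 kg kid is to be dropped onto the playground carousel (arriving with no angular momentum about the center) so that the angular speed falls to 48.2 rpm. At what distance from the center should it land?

r ≈ 1.37 m

The added mass arrives with no angular momentum about the center, and any external torque about the center is negligible, so the system's angular momentum is conserved.
I_p ω_i = (I_p + m r²) ω_f ⇒ m r² = I_p(ω_i/ω_f − 1) = 538.0(52.4/48.2 − 1) = 46.88 kg·m².
r = √(46.88/24.9) = 1.372 m.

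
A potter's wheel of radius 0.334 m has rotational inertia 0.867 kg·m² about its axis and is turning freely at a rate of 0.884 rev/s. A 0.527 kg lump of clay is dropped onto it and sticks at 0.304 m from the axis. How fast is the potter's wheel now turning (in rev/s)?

The added mass arrives with no angular momentum about the axis, and any external torque about the axis is negligible, so the system's angular momentum is conserved.
Added inertia Σmr² = (0.527)(0.304)² = 0.04870 kg·m²; I_f = 0.8670 + 0.04870 = 0.9157 kg·m².
ω_f = I_p ω_i / I_f = (0.8670)(0.884) / 0.9157 = 0.8370 rev/s.

ω_f ≈ 0.837 rev/s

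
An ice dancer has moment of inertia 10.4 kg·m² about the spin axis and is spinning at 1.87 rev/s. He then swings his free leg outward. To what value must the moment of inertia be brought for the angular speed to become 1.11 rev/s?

I₂ ≈ 17.5 kg·m²

Angular momentum about the spin axis is conserved since the torque about it is zero.
I₂ = I₁ω₁ / ω₂ = (10.4)(1.87) / (1.11) = 17.52 kg·m².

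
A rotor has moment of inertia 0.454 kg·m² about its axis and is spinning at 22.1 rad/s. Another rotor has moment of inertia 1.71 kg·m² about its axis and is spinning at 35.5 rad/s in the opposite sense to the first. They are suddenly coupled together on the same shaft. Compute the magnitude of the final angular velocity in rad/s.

The coupling torques are internal; angular momentum about the shared axis is conserved.
Taking A's sense as positive: L = (0.4540)(22.1) − (1.710)(35.5) = -50.67 kg·m²·rad/s.
Combined I = 0.4540 + 1.710 = 2.164 kg·m².
ω_f = L / I = -50.67 / 2.164 = -23.42 rad/s.

|ω_f| ≈ 23.4 rad/s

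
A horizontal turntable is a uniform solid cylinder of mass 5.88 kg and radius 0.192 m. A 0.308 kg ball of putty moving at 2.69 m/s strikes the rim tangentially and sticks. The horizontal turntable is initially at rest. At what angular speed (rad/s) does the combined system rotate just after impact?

|ω_f| ≈ 1.33 rad/s

About the axle the impulsive forces during the collision are internal, so angular momentum about that axis is conserved.
I_p = ½(5.88)(0.192)² = 0.1084 kg·m². Taking the sense of the ball of putty's angular momentum as positive, L_{ball} = m v R = (0.308)(2.69)(0.192) = 0.1591 kg·m²/s.
L_i = 0 + 0.1591 = 0.1591 kg·m²/s.
After sticking, I_f = I_p + m R² = 0.1084 + (0.308)(0.192)² = 0.1197 kg·m².
ω_f = L_i / I_f = 0.1591 / 0.1197 = 1.329 rad/s.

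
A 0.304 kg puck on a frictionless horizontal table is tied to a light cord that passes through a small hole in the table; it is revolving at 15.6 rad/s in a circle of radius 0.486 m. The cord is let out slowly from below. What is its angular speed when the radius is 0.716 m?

No torque about the axis ⇒ m r₁² ω₁ = m r₂² ω₂.
ω₂ = ω₁ (r₁/r₂)² = (15.6)(0.486/0.716)² = 7.187 rad/s.

ω₂ ≈ 7.19 rad/s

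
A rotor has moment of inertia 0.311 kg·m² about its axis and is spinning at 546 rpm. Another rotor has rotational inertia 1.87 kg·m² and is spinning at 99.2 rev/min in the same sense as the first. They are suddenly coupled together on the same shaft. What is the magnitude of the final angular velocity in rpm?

|ω_f| ≈ 163 rpm

No external torque acts about the common axis, so total angular momentum is conserved.
Taking A's sense as positive: L = (0.3110)(546) + (1.870)(99.2) = 355.3 kg·m²·rpm.
Combined I = 0.3110 + 1.870 = 2.181 kg·m².
ω_f = L / I = 355.3 / 2.181 = 162.9 rpm.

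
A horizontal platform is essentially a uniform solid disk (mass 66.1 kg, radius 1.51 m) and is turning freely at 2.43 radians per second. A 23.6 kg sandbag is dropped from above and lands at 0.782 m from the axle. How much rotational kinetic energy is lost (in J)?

The added mass arrives with no angular momentum about the axle, and any external torque about the axle is negligible, so the system's angular momentum is conserved.
I_p = ½(66.1)(1.51)² = 75.36 kg·m².
Added inertia Σmr² = (23.6)(0.782)² = 14.43 kg·m²; I_f = 75.36 + 14.43 = 89.79 kg·m².
ω_f = I_p ω_i / I_f = (75.36)(2.43) / 89.79 = 2.039 rad/s.
KE_i = ½(75.36)(2.430 rad/s)² = 222.5 J; KE_f = ½(89.79)(2.039)² = 186.7 J.

energy lost ≈ 35.8 J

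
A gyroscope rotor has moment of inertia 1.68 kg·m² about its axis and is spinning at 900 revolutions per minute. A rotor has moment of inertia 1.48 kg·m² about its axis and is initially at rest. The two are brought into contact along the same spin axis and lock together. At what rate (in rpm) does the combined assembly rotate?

No external torque acts about the common axis, so total angular momentum is conserved.
Taking A's sense as positive: L = (1.680)(900) = 1512 kg·m²·rpm.
Combined I = 1.680 + 1.480 = 3.160 kg·m².
ω_f = L / I = 1512 / 3.160 = 478.5 rpm.

|ω_f| ≈ 478 rpm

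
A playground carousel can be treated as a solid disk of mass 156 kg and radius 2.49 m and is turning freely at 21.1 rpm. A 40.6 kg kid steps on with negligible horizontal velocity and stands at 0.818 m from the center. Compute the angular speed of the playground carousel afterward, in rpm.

ω_f ≈ 20.0 rpm

No external torque acts about the center; L_before = L_after.
I_p = ½(156)(2.49)² = 483.6 kg·m².
Added inertia Σmr² = (40.6)(0.818)² = 27.17 kg·m²; I_f = 483.6 + 27.17 = 510.8 kg·m².
ω_f = I_p ω_i / I_f = (483.6)(21.1) / 510.8 = 19.98 rpm.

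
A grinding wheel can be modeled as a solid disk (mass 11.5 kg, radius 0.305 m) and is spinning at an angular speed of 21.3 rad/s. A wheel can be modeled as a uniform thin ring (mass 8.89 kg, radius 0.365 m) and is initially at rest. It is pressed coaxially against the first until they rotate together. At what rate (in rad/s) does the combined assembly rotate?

No external torque acts about the common axis, so total angular momentum is conserved.
Moments of inertia: I_A = ½(11.5)(0.305)² = 0.5349 kg·m²; I_B = (8.89)(0.365)² = 1.184 kg·m².
Taking A's sense as positive: L = (0.5349)(21.3) = 11.39 kg·m²·rad/s.
Combined I = 0.5349 + 1.184 = 1.719 kg·m².
ω_f = L / I = 11.39 / 1.719 = 6.627 rad/s.

|ω_f| ≈ 6.63 rad/s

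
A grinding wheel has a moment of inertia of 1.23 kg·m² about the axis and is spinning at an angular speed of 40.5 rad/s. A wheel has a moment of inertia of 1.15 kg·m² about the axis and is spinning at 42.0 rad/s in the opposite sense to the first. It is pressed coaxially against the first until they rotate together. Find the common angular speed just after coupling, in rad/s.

|ω_f| ≈ 0.637 rad/s

No external torque acts about the common axis, so total angular momentum is conserved.
Taking A's sense as positive: L = (1.230)(40.5) − (1.150)(42.0) = 1.515 kg·m²·rad/s.
Combined I = 1.230 + 1.150 = 2.380 kg·m².
ω_f = L / I = 1.515 / 2.380 = 0.6366 rad/s.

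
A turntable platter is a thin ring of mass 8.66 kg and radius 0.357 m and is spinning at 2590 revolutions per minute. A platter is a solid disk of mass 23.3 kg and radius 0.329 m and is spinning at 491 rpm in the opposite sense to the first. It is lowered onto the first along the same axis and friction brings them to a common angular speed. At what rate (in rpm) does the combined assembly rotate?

The coupling torques are internal; angular momentum about the shared axis is conserved.
Moments of inertia: I_A = (8.66)(0.357)² = 1.104 kg·m²; I_B = ½(23.3)(0.329)² = 1.261 kg·m².
Taking A's sense as positive: L = (1.104)(2590) − (1.261)(491) = 2239 kg·m²·rpm.
Combined I = 1.104 + 1.261 = 2.365 kg·m².
ω_f = L / I = 2239 / 2.365 = 947.0 rpm.

|ω_f| ≈ 947 rpm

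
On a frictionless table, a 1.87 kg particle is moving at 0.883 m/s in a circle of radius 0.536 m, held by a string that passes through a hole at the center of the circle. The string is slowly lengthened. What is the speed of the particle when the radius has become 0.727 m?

v₂ ≈ 0.651 m/s

Central (radial) force ⇒ zero torque about the center ⇒ m v r is constant.
v₂ = v₁ r₁ / r₂ = (0.883)(0.536) / (0.727) = 0.6510 m/s.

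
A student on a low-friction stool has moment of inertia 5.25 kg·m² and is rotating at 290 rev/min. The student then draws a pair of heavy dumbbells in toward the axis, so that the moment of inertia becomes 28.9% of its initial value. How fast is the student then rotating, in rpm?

With no external torque about the axis, L is conserved: I₁ω₁ = I₂ω₂.
I₂ = 0.289 × 5.25 = 1.517 kg·m².
ω₂ = I₁ω₁ / I₂ = (5.250)(290 rpm) / (1.517) = 1003 rpm.

ω₂ ≈ 1000 rpm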